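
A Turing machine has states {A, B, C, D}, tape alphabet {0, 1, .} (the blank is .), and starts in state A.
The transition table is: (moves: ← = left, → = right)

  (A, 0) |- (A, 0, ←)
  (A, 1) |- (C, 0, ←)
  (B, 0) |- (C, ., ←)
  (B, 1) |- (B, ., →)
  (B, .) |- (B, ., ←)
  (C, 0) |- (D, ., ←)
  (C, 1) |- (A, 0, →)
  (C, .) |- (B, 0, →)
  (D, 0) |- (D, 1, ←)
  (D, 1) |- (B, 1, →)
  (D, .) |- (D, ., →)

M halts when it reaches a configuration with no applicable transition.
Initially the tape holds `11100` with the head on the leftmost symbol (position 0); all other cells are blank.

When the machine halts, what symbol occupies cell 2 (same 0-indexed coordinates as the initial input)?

.

state=A head=0 tape=..[1]1100   (A,1)→(C,0,←)
state=C head=-1 tape=.[.]01100   (C,.)→(B,0,→)
state=B head=0 tape=.0[0]1100   (B,0)→(C,.,←)
state=C head=-1 tape=.[0].1100   (C,0)→(D,.,←)
state=D head=-2 tape=[.]..1100   (D,.)→(D,.,→)
state=D head=-1 tape=.[.].1100   (D,.)→(D,.,→)
state=D head=0 tape=..[.]1100   (D,.)→(D,.,→)
state=D head=1 tape=...[1]100   (D,1)→(B,1,→)
state=B head=2 tape=...1[1]00   (B,1)→(B,.,→)
state=B head=3 tape=...1.[0]0   (B,0)→(C,.,←)
state=C head=2 tape=...1[.].0   (C,.)→(B,0,→)
state=B head=3 tape=...10[.]0   (B,.)→(B,.,←)
state=B head=2 tape=...1[0].0   (B,0)→(C,.,←)
state=C head=1 tape=...[1]..0   (C,1)→(A,0,→)
state=A head=2 tape=...0[.].0
Cell 2 holds . when M halts.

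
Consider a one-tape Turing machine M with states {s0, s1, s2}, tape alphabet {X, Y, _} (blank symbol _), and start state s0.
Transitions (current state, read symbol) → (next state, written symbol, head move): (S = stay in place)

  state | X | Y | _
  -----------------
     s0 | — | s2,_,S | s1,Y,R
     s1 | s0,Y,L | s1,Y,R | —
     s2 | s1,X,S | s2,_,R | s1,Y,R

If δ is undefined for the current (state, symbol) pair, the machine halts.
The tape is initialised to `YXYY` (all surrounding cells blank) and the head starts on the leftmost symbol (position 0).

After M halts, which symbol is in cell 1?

state=s0 head=0 tape=[Y]XYY_   (s0,Y)→(s2,_,S)
state=s2 head=0 tape=[_]XYY_   (s2,_)→(s1,Y,R)
state=s1 head=1 tape=Y[X]YY_   (s1,X)→(s0,Y,L)
state=s0 head=0 tape=[Y]YYY_   (s0,Y)→(s2,_,S)
state=s2 head=0 tape=[_]YYY_   (s2,_)→(s1,Y,R)
state=s1 head=1 tape=Y[Y]YY_   (s1,Y)→(s1,Y,R)
state=s1 head=2 tape=YY[Y]Y_   (s1,Y)→(s1,Y,R)
state=s1 head=3 tape=YYY[Y]_   (s1,Y)→(s1,Y,R)
state=s1 head=4 tape=YYYY[_]
Cell 1 holds Y when M halts.

Y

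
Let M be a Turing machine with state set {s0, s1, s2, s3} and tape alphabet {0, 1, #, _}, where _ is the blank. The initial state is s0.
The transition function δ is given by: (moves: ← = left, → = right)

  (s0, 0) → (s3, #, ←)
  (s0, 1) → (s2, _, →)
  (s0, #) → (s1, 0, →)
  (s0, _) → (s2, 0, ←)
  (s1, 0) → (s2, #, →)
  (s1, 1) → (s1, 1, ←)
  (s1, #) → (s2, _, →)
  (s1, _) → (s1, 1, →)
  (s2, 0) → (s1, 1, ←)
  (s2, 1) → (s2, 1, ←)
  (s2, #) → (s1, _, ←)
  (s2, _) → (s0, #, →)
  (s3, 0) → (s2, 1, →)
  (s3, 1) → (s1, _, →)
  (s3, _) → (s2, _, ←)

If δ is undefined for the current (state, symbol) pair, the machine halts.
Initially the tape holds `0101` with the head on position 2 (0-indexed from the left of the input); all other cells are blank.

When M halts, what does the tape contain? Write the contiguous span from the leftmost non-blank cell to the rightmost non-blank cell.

0_#11_##

state=s0 head=2 tape=01[0]1____   (s0,0)→(s3,#,←)
state=s3 head=1 tape=0[1]#1____   (s3,1)→(s1,_,→)
state=s1 head=2 tape=0_[#]1____   (s1,#)→(s2,_,→)
state=s2 head=3 tape=0__[1]____   (s2,1)→(s2,1,←)
state=s2 head=2 tape=0_[_]1____   (s2,_)→(s0,#,→)
state=s0 head=3 tape=0_#[1]____   (s0,1)→(s2,_,→)
state=s2 head=4 tape=0_#_[_]___   (s2,_)→(s0,#,→)
state=s0 head=5 tape=0_#_#[_]__   (s0,_)→(s2,0,←)
state=s2 head=4 tape=0_#_[#]0__   (s2,#)→(s1,_,←)
state=s1 head=3 tape=0_#[_]_0__   (s1,_)→(s1,1,→)
state=s1 head=4 tape=0_#1[_]0__   (s1,_)→(s1,1,→)
state=s1 head=5 tape=0_#11[0]__   (s1,0)→(s2,#,→)
state=s2 head=6 tape=0_#11#[_]_   (s2,_)→(s0,#,→)
state=s0 head=7 tape=0_#11##[_]   (s0,_)→(s2,0,←)
state=s2 head=6 tape=0_#11#[#]0   (s2,#)→(s1,_,←)
state=s1 head=5 tape=0_#11[#]_0   (s1,#)→(s2,_,→)
state=s2 head=6 tape=0_#11_[_]0   (s2,_)→(s0,#,→)
state=s0 head=7 tape=0_#11_#[0]   (s0,0)→(s3,#,←)
state=s3 head=6 tape=0_#11_[#]#
The non-blank tape span at halt is 0_#11_##.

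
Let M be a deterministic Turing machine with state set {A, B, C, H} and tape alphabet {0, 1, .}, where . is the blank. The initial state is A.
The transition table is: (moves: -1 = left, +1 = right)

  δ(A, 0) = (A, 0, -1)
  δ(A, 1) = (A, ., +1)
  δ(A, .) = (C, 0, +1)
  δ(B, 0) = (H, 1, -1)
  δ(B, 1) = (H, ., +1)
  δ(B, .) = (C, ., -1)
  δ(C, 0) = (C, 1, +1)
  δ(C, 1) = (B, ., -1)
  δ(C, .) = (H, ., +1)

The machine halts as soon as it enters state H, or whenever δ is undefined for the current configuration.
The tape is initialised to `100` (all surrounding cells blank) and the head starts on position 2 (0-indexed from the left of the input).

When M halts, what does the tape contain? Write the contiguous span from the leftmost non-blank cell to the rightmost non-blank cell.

state=A head=2 tape=10[0]..   (A,0)→(A,0,-1)
state=A head=1 tape=1[0]0..   (A,0)→(A,0,-1)
state=A head=0 tape=[1]00..   (A,1)→(A,.,+1)
state=A head=1 tape=.[0]0..   (A,0)→(A,0,-1)
state=A head=0 tape=[.]00..   (A,.)→(C,0,+1)
state=C head=1 tape=0[0]0..   (C,0)→(C,1,+1)
state=C head=2 tape=01[0]..   (C,0)→(C,1,+1)
state=C head=3 tape=011[.].   (C,.)→(H,.,+1)
state=H head=4 tape=011.[.]
The non-blank tape span at halt is 011.

011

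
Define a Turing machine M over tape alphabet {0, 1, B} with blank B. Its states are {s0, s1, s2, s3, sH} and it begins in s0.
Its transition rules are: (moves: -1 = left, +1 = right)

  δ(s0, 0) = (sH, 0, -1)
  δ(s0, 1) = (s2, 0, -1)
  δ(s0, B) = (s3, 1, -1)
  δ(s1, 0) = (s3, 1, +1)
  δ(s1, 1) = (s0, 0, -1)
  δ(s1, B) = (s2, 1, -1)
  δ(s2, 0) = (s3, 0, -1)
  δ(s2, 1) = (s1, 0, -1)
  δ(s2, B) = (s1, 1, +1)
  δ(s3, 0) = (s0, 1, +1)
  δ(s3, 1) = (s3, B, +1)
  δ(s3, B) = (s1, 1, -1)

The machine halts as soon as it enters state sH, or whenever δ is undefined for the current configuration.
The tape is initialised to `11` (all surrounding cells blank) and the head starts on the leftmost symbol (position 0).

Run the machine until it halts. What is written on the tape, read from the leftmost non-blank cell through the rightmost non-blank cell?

1110010011

state=s0 head=0 tape=BBBBBBB[1]1B   (s0,1)→(s2,0,-1)
state=s2 head=-1 tape=BBBBBB[B]01B   (s2,B)→(s1,1,+1)
state=s1 head=0 tape=BBBBBB1[0]1B   (s1,0)→(s3,1,+1)
state=s3 head=1 tape=BBBBBB11[1]B   (s3,1)→(s3,B,+1)
state=s3 head=2 tape=BBBBBB11B[B]   (s3,B)→(s1,1,-1)
state=s1 head=1 tape=BBBBBB11[B]1   (s1,B)→(s2,1,-1)
state=s2 head=0 tape=BBBBBB1[1]11   (s2,1)→(s1,0,-1)
state=s1 head=-1 tape=BBBBBB[1]011   (s1,1)→(s0,0,-1)
state=s0 head=-2 tape=BBBBB[B]0011   (s0,B)→(s3,1,-1)
state=s3 head=-3 tape=BBBB[B]10011   (s3,B)→(s1,1,-1)
state=s1 head=-4 tape=BBB[B]110011   (s1,B)→(s2,1,-1)
state=s2 head=-5 tape=BB[B]1110011   (s2,B)→(s1,1,+1)
state=s1 head=-4 tape=BB1[1]110011   (s1,1)→(s0,0,-1)
state=s0 head=-5 tape=BB[1]0110011   (s0,1)→(s2,0,-1)
state=s2 head=-6 tape=B[B]00110011   (s2,B)→(s1,1,+1)
state=s1 head=-5 tape=B1[0]0110011   (s1,0)→(s3,1,+1)
state=s3 head=-4 tape=B11[0]110011   (s3,0)→(s0,1,+1)
state=s0 head=-3 tape=B111[1]10011   (s0,1)→(s2,0,-1)
state=s2 head=-4 tape=B11[1]010011   (s2,1)→(s1,0,-1)
state=s1 head=-5 tape=B1[1]0010011   (s1,1)→(s0,0,-1)
state=s0 head=-6 tape=B[1]00010011   (s0,1)→(s2,0,-1)
state=s2 head=-7 tape=[B]000010011   (s2,B)→(s1,1,+1)
state=s1 head=-6 tape=1[0]00010011   (s1,0)→(s3,1,+1)
state=s3 head=-5 tape=11[0]0010011   (s3,0)→(s0,1,+1)
state=s0 head=-4 tape=111[0]010011   (s0,0)→(sH,0,-1)
state=sH head=-5 tape=11[1]0010011
The non-blank tape span at halt is 1110010011.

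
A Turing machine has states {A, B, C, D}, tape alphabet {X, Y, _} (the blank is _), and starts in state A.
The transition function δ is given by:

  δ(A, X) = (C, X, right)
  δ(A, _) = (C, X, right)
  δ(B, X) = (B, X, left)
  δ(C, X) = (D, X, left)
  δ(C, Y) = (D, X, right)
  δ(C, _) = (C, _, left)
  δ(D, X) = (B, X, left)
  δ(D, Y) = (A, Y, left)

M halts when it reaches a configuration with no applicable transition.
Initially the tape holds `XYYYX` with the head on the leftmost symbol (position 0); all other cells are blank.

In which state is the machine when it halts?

A | _[X]YYYX   read X → write X, move right, go to C
C | _X[Y]YYX   read Y → write X, move right, go to D
D | _XX[Y]YX   read Y → write Y, move left, go to A
A | _X[X]YYX   read X → write X, move right, go to C
C | _XX[Y]YX   read Y → write X, move right, go to D
D | _XXX[Y]X   read Y → write Y, move left, go to A
A | _XX[X]YX   read X → write X, move right, go to C
C | _XXX[Y]X   read Y → write X, move right, go to D
D | _XXXX[X]   read X → write X, move left, go to B
B | _XXX[X]X   read X → write X, move left, go to B
B | _XX[X]XX   read X → write X, move left, go to B
B | _X[X]XXX   read X → write X, move left, go to B
B | _[X]XXXX   read X → write X, move left, go to B
B | [_]XXXXX
No transition is defined for (B, _); M halts in state B.

B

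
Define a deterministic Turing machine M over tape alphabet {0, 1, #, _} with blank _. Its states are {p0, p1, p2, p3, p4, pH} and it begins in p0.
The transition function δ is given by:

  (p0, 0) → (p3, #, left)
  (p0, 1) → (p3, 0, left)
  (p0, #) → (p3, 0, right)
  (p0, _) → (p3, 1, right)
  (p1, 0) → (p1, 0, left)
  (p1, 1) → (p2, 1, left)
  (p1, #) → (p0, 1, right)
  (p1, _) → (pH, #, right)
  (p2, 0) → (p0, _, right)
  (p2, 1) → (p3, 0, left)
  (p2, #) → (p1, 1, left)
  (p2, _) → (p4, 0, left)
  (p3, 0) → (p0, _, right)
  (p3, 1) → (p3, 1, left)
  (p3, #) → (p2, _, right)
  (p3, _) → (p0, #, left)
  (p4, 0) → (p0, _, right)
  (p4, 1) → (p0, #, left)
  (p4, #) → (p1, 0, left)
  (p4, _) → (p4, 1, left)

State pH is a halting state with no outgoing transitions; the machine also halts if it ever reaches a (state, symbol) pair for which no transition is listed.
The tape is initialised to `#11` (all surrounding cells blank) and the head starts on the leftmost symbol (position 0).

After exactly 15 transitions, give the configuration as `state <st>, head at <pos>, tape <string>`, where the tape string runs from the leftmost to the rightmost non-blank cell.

state p0, head at 3, tape 11__1#

p0 | _[#]11__   read # → write 0, move right, go to p3
p3 | _0[1]1__   read 1 → write 1, move left, go to p3
p3 | _[0]11__   read 0 → write _, move right, go to p0
p0 | __[1]1__   read 1 → write 0, move left, go to p3
p3 | _[_]01__   read _ → write #, move left, go to p0
p0 | [_]#01__   read _ → write 1, move right, go to p3
p3 | 1[#]01__   read # → write _, move right, go to p2
p2 | 1_[0]1__   read 0 → write _, move right, go to p0
p0 | 1__[1]__   read 1 → write 0, move left, go to p3
p3 | 1_[_]0__   read _ → write #, move left, go to p0
p0 | 1[_]#0__   read _ → write 1, move right, go to p3
p3 | 11[#]0__   read # → write _, move right, go to p2
p2 | 11_[0]__   read 0 → write _, move right, go to p0
p0 | 11__[_]_   read _ → write 1, move right, go to p3
p3 | 11__1[_]   read _ → write #, move left, go to p0
p0 | 11__[1]#
After 15 steps: state p0, head at 3, tape 11__1#.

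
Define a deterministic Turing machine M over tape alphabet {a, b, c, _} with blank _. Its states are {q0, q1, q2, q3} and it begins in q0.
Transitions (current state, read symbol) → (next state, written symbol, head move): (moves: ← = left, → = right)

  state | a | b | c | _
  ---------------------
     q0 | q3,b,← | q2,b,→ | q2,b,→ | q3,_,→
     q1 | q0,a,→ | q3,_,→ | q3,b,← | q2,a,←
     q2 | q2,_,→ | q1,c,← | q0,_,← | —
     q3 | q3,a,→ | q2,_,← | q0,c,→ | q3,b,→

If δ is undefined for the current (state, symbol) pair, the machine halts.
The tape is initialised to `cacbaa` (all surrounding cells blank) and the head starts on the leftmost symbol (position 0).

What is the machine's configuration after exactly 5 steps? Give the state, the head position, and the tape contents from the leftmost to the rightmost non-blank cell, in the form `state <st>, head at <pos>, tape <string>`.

state=q0 head=0 tape=[c]acbaa   (q0,c)→(q2,b,→)
state=q2 head=1 tape=b[a]cbaa   (q2,a)→(q2,_,→)
state=q2 head=2 tape=b_[c]baa   (q2,c)→(q0,_,←)
state=q0 head=1 tape=b[_]_baa   (q0,_)→(q3,_,→)
state=q3 head=2 tape=b_[_]baa   (q3,_)→(q3,b,→)
state=q3 head=3 tape=b_b[b]aa
After 5 steps: state q3, head at 3, tape b_bbaa.

state q3, head at 3, tape b_bbaa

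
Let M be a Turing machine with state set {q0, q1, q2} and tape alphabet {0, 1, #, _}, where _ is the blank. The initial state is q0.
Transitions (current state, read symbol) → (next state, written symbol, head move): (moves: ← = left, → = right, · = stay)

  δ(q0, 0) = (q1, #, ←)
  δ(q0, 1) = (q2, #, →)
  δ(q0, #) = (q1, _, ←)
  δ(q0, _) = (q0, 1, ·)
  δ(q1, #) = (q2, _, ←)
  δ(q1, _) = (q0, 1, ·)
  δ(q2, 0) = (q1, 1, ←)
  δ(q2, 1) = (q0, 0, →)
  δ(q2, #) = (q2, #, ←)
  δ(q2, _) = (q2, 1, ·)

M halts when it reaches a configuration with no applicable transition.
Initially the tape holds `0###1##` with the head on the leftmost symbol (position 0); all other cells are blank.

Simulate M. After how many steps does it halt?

8

state=q0 head=0 tape=__[0]###1##   (q0,0)→(q1,#,←)
state=q1 head=-1 tape=_[_]####1##   (q1,_)→(q0,1,·)
state=q0 head=-1 tape=_[1]####1##   (q0,1)→(q2,#,→)
state=q2 head=0 tape=_#[#]###1##   (q2,#)→(q2,#,←)
state=q2 head=-1 tape=_[#]####1##   (q2,#)→(q2,#,←)
state=q2 head=-2 tape=[_]#####1##   (q2,_)→(q2,1,·)
state=q2 head=-2 tape=[1]#####1##   (q2,1)→(q0,0,→)
state=q0 head=-1 tape=0[#]####1##   (q0,#)→(q1,_,←)
state=q1 head=-2 tape=[0]_####1##
M halts after 8 transitions.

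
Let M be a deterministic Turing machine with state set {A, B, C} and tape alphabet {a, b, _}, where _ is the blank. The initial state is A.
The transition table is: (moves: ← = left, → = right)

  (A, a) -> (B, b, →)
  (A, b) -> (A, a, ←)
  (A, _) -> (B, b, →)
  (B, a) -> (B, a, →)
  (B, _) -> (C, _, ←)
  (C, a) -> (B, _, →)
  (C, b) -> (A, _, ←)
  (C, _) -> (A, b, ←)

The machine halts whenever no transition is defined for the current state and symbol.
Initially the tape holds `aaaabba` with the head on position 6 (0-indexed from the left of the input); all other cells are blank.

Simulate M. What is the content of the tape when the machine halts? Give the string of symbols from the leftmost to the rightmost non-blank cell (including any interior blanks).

aaabbb

state=A head=6 tape=aaaabb[a]_   (A,a)→(B,b,→)
state=B head=7 tape=aaaabbb[_]   (B,_)→(C,_,←)
state=C head=6 tape=aaaabb[b]_   (C,b)→(A,_,←)
state=A head=5 tape=aaaab[b]__   (A,b)→(A,a,←)
state=A head=4 tape=aaaa[b]a__   (A,b)→(A,a,←)
state=A head=3 tape=aaa[a]aa__   (A,a)→(B,b,→)
state=B head=4 tape=aaab[a]a__   (B,a)→(B,a,→)
state=B head=5 tape=aaaba[a]__   (B,a)→(B,a,→)
state=B head=6 tape=aaabaa[_]_   (B,_)→(C,_,←)
state=C head=5 tape=aaaba[a]__   (C,a)→(B,_,→)
state=B head=6 tape=aaaba_[_]_   (B,_)→(C,_,←)
state=C head=5 tape=aaaba[_]__   (C,_)→(A,b,←)
state=A head=4 tape=aaab[a]b__   (A,a)→(B,b,→)
state=B head=5 tape=aaabb[b]__
The non-blank tape span at halt is aaabbb.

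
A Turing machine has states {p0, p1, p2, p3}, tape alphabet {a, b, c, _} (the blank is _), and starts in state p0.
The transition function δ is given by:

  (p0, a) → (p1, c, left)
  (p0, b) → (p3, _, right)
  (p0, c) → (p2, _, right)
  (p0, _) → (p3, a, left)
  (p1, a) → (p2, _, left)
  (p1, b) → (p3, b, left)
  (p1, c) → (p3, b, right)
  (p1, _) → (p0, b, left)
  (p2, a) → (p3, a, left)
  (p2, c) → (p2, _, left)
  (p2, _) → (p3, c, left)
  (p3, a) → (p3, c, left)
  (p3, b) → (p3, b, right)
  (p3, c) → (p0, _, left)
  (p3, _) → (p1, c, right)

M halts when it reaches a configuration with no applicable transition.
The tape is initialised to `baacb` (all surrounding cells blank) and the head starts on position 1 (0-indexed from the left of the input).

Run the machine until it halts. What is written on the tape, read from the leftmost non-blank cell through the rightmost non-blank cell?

cb_b_bcacb

state=p0 head=1 tape=_____b[a]acb   (p0,a)→(p1,c,left)
state=p1 head=0 tape=_____[b]cacb   (p1,b)→(p3,b,left)
state=p3 head=-1 tape=____[_]bcacb   (p3,_)→(p1,c,right)
state=p1 head=0 tape=____c[b]cacb   (p1,b)→(p3,b,left)
state=p3 head=-1 tape=____[c]bcacb   (p3,c)→(p0,_,left)
state=p0 head=-2 tape=___[_]_bcacb   (p0,_)→(p3,a,left)
state=p3 head=-3 tape=__[_]a_bcacb   (p3,_)→(p1,c,right)
state=p1 head=-2 tape=__c[a]_bcacb   (p1,a)→(p2,_,left)
state=p2 head=-3 tape=__[c]__bcacb   (p2,c)→(p2,_,left)
state=p2 head=-4 tape=_[_]___bcacb   (p2,_)→(p3,c,left)
state=p3 head=-5 tape=[_]c___bcacb   (p3,_)→(p1,c,right)
state=p1 head=-4 tape=c[c]___bcacb   (p1,c)→(p3,b,right)
state=p3 head=-3 tape=cb[_]__bcacb   (p3,_)→(p1,c,right)
state=p1 head=-2 tape=cbc[_]_bcacb   (p1,_)→(p0,b,left)
state=p0 head=-3 tape=cb[c]b_bcacb   (p0,c)→(p2,_,right)
state=p2 head=-2 tape=cb_[b]_bcacb
The non-blank tape span at halt is cb_b_bcacb.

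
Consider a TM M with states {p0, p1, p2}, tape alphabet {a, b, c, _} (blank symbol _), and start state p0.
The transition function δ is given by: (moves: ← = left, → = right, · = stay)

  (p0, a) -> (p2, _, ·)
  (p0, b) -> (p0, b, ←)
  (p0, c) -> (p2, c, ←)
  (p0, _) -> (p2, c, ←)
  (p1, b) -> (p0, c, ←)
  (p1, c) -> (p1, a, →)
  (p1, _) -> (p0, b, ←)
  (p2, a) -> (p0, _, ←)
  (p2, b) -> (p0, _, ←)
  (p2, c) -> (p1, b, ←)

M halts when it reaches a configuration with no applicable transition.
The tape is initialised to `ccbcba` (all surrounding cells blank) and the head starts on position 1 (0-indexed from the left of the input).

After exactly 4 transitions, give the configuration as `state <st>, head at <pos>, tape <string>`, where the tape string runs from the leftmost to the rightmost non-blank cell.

state p2, head at -3, tape cbbcbcba

p0 | ___c[c]bcba   read c → write c, move ←, go to p2
p2 | ___[c]cbcba   read c → write b, move ←, go to p1
p1 | __[_]bcbcba   read _ → write b, move ←, go to p0
p0 | _[_]bbcbcba   read _ → write c, move ←, go to p2
p2 | [_]cbbcbcba
After 4 steps: state p2, head at -3, tape cbbcbcba.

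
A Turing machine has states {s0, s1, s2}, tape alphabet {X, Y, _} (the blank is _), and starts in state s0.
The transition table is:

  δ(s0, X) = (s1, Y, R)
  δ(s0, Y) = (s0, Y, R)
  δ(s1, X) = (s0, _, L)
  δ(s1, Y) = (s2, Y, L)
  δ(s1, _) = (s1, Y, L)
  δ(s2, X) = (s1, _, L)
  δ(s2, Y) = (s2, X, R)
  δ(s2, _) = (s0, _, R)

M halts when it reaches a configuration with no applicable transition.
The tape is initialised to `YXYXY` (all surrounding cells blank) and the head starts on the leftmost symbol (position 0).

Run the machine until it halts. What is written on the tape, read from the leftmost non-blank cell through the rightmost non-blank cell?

state=s0 head=0 tape=[Y]XYXY_   (s0,Y)→(s0,Y,R)
state=s0 head=1 tape=Y[X]YXY_   (s0,X)→(s1,Y,R)
state=s1 head=2 tape=YY[Y]XY_   (s1,Y)→(s2,Y,L)
state=s2 head=1 tape=Y[Y]YXY_   (s2,Y)→(s2,X,R)
state=s2 head=2 tape=YX[Y]XY_   (s2,Y)→(s2,X,R)
state=s2 head=3 tape=YXX[X]Y_   (s2,X)→(s1,_,L)
state=s1 head=2 tape=YX[X]_Y_   (s1,X)→(s0,_,L)
state=s0 head=1 tape=Y[X]__Y_   (s0,X)→(s1,Y,R)
state=s1 head=2 tape=YY[_]_Y_   (s1,_)→(s1,Y,L)
state=s1 head=1 tape=Y[Y]Y_Y_   (s1,Y)→(s2,Y,L)
state=s2 head=0 tape=[Y]YY_Y_   (s2,Y)→(s2,X,R)
state=s2 head=1 tape=X[Y]Y_Y_   (s2,Y)→(s2,X,R)
state=s2 head=2 tape=XX[Y]_Y_   (s2,Y)→(s2,X,R)
state=s2 head=3 tape=XXX[_]Y_   (s2,_)→(s0,_,R)
state=s0 head=4 tape=XXX_[Y]_   (s0,Y)→(s0,Y,R)
state=s0 head=5 tape=XXX_Y[_]
The non-blank tape span at halt is XXX_Y.

XXX_Y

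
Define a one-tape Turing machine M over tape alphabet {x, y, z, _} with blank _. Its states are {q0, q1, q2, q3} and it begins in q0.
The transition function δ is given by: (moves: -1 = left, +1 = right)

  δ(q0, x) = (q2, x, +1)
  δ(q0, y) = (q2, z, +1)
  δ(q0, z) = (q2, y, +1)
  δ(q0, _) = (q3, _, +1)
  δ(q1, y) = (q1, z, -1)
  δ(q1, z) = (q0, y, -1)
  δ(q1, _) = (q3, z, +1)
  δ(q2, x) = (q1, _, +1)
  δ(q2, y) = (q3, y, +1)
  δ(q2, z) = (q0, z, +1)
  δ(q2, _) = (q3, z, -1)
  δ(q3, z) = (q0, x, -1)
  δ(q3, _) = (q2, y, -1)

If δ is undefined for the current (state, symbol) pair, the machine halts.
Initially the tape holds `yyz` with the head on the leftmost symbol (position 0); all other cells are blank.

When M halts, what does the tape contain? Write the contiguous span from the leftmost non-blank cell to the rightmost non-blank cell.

zz_y_y

q0 | [y]yz___   read y → write z, move +1, go to q2
q2 | z[y]z___   read y → write y, move +1, go to q3
q3 | zy[z]___   read z → write x, move -1, go to q0
q0 | z[y]x___   read y → write z, move +1, go to q2
q2 | zz[x]___   read x → write _, move +1, go to q1
q1 | zz_[_]__   read _ → write z, move +1, go to q3
q3 | zz_z[_]_   read _ → write y, move -1, go to q2
q2 | zz_[z]y_   read z → write z, move +1, go to q0
q0 | zz_z[y]_   read y → write z, move +1, go to q2
q2 | zz_zz[_]   read _ → write z, move -1, go to q3
q3 | zz_z[z]z   read z → write x, move -1, go to q0
q0 | zz_[z]xz   read z → write y, move +1, go to q2
q2 | zz_y[x]z   read x → write _, move +1, go to q1
q1 | zz_y_[z]   read z → write y, move -1, go to q0
q0 | zz_y[_]y   read _ → write _, move +1, go to q3
q3 | zz_y_[y]
The non-blank tape span at halt is zz_y_y.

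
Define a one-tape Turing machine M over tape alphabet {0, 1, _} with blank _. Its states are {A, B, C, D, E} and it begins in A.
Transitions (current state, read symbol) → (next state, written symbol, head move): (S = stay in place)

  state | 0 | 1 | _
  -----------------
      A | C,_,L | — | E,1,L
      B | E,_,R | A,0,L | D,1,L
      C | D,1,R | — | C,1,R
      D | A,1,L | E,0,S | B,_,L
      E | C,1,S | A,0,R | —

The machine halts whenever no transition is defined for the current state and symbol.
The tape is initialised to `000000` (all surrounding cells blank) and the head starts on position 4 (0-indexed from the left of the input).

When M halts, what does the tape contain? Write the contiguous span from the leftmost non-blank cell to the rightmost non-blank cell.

110_0_0

A | _0000[0]0   read 0 → write _, move L, go to C
C | _000[0]_0   read 0 → write 1, move R, go to D
D | _0001[_]0   read _ → write _, move L, go to B
B | _000[1]_0   read 1 → write 0, move L, go to A
A | _00[0]0_0   read 0 → write _, move L, go to C
C | _0[0]_0_0   read 0 → write 1, move R, go to D
D | _01[_]0_0   read _ → write _, move L, go to B
B | _0[1]_0_0   read 1 → write 0, move L, go to A
A | _[0]0_0_0   read 0 → write _, move L, go to C
C | [_]_0_0_0   read _ → write 1, move R, go to C
C | 1[_]0_0_0   read _ → write 1, move R, go to C
C | 11[0]_0_0   read 0 → write 1, move R, go to D
D | 111[_]0_0   read _ → write _, move L, go to B
B | 11[1]_0_0   read 1 → write 0, move L, go to A
A | 1[1]0_0_0
The non-blank tape span at halt is 110_0_0.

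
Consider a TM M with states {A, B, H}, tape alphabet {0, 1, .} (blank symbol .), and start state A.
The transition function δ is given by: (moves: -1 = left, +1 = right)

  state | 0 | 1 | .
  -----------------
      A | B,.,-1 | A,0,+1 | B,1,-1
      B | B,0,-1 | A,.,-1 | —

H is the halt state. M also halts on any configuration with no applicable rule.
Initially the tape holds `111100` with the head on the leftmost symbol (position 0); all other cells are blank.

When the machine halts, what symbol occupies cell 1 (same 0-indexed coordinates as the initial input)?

A | .[1]11100   read 1 → write 0, move +1, go to A
A | .0[1]1100   read 1 → write 0, move +1, go to A
A | .00[1]100   read 1 → write 0, move +1, go to A
A | .000[1]00   read 1 → write 0, move +1, go to A
A | .0000[0]0   read 0 → write ., move -1, go to B
B | .000[0].0   read 0 → write 0, move -1, go to B
B | .00[0]0.0   read 0 → write 0, move -1, go to B
B | .0[0]00.0   read 0 → write 0, move -1, go to B
B | .[0]000.0   read 0 → write 0, move -1, go to B
B | [.]0000.0
Cell 1 holds 0 when M halts.

0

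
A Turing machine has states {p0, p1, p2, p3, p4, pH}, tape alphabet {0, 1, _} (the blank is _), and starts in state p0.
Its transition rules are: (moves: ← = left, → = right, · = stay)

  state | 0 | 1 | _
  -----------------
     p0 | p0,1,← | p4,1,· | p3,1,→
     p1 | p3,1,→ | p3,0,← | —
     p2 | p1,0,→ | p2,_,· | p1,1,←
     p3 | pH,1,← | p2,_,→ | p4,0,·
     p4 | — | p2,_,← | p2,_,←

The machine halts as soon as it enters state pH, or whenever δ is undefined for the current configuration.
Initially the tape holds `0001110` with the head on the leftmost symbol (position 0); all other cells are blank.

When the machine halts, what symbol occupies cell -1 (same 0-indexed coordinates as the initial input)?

1

state=p0 head=0 tape=_[0]001110   (p0,0)→(p0,1,←)
state=p0 head=-1 tape=[_]1001110   (p0,_)→(p3,1,→)
state=p3 head=0 tape=1[1]001110   (p3,1)→(p2,_,→)
state=p2 head=1 tape=1_[0]01110   (p2,0)→(p1,0,→)
state=p1 head=2 tape=1_0[0]1110   (p1,0)→(p3,1,→)
state=p3 head=3 tape=1_01[1]110   (p3,1)→(p2,_,→)
state=p2 head=4 tape=1_01_[1]10   (p2,1)→(p2,_,·)
state=p2 head=4 tape=1_01_[_]10   (p2,_)→(p1,1,←)
state=p1 head=3 tape=1_01[_]110
Cell -1 holds 1 when M halts.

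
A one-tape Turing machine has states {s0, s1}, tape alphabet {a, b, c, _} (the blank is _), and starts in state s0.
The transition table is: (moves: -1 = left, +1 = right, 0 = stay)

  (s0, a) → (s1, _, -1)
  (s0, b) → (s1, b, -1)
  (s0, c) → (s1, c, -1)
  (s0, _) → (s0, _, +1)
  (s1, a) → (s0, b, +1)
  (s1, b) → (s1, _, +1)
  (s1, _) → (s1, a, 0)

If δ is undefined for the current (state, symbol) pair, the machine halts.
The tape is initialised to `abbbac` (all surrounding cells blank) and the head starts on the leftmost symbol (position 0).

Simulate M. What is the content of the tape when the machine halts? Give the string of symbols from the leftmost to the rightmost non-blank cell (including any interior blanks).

state=s0 head=0 tape=_[a]bbbac   (s0,a)→(s1,_,-1)
state=s1 head=-1 tape=[_]_bbbac   (s1,_)→(s1,a,0)
state=s1 head=-1 tape=[a]_bbbac   (s1,a)→(s0,b,+1)
state=s0 head=0 tape=b[_]bbbac   (s0,_)→(s0,_,+1)
state=s0 head=1 tape=b_[b]bbac   (s0,b)→(s1,b,-1)
state=s1 head=0 tape=b[_]bbbac   (s1,_)→(s1,a,0)
state=s1 head=0 tape=b[a]bbbac   (s1,a)→(s0,b,+1)
state=s0 head=1 tape=bb[b]bbac   (s0,b)→(s1,b,-1)
state=s1 head=0 tape=b[b]bbbac   (s1,b)→(s1,_,+1)
state=s1 head=1 tape=b_[b]bbac   (s1,b)→(s1,_,+1)
state=s1 head=2 tape=b__[b]bac   (s1,b)→(s1,_,+1)
state=s1 head=3 tape=b___[b]ac   (s1,b)→(s1,_,+1)
state=s1 head=4 tape=b____[a]c   (s1,a)→(s0,b,+1)
state=s0 head=5 tape=b____b[c]   (s0,c)→(s1,c,-1)
state=s1 head=4 tape=b____[b]c   (s1,b)→(s1,_,+1)
state=s1 head=5 tape=b_____[c]
The non-blank tape span at halt is b_____c.

b_____c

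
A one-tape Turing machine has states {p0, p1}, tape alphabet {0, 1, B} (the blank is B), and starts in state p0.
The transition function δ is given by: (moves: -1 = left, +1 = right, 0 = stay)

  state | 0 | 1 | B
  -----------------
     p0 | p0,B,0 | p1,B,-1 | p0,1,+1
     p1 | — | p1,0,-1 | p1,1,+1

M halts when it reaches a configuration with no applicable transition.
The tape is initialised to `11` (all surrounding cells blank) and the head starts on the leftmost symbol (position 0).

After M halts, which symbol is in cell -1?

p0 | BB[1]1   read 1 → write B, move -1, go to p1
p1 | B[B]B1   read B → write 1, move +1, go to p1
p1 | B1[B]1   read B → write 1, move +1, go to p1
p1 | B11[1]   read 1 → write 0, move -1, go to p1
p1 | B1[1]0   read 1 → write 0, move -1, go to p1
p1 | B[1]00   read 1 → write 0, move -1, go to p1
p1 | [B]000   read B → write 1, move +1, go to p1
p1 | 1[0]00
Cell -1 holds 0 when M halts.

0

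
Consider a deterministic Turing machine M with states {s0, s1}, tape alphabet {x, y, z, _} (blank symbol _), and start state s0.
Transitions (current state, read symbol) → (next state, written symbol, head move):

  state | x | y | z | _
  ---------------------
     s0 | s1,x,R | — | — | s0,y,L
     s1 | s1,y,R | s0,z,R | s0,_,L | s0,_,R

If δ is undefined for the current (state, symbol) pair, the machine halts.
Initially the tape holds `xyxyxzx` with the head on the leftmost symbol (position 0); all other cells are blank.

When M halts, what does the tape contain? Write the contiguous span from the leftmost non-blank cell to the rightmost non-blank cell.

s0 | [x]yxyxzx__   read x → write x, move R, go to s1
s1 | x[y]xyxzx__   read y → write z, move R, go to s0
s0 | xz[x]yxzx__   read x → write x, move R, go to s1
s1 | xzx[y]xzx__   read y → write z, move R, go to s0
s0 | xzxz[x]zx__   read x → write x, move R, go to s1
s1 | xzxzx[z]x__   read z → write _, move L, go to s0
s0 | xzxz[x]_x__   read x → write x, move R, go to s1
s1 | xzxzx[_]x__   read _ → write _, move R, go to s0
s0 | xzxzx_[x]__   read x → write x, move R, go to s1
s1 | xzxzx_x[_]_   read _ → write _, move R, go to s0
s0 | xzxzx_x_[_]   read _ → write y, move L, go to s0
s0 | xzxzx_x[_]y   read _ → write y, move L, go to s0
s0 | xzxzx_[x]yy   read x → write x, move R, go to s1
s1 | xzxzx_x[y]y   read y → write z, move R, go to s0
s0 | xzxzx_xz[y]
The non-blank tape span at halt is xzxzx_xzy.

xzxzx_xzy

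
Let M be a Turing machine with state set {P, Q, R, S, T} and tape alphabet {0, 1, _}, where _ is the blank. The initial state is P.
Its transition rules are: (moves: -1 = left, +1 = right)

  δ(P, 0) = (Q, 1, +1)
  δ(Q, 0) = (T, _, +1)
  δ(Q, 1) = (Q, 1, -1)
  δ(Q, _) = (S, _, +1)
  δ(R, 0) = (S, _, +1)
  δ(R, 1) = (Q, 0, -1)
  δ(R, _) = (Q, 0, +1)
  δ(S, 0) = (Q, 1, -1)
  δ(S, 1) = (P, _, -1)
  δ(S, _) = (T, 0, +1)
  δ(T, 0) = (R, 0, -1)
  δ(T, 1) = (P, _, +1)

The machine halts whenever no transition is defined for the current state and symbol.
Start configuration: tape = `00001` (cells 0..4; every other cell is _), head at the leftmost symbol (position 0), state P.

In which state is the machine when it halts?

P | [0]0001_   read 0 → write 1, move +1, go to Q
Q | 1[0]001_   read 0 → write _, move +1, go to T
T | 1_[0]01_   read 0 → write 0, move -1, go to R
R | 1[_]001_   read _ → write 0, move +1, go to Q
Q | 10[0]01_   read 0 → write _, move +1, go to T
T | 10_[0]1_   read 0 → write 0, move -1, go to R
R | 10[_]01_   read _ → write 0, move +1, go to Q
Q | 100[0]1_   read 0 → write _, move +1, go to T
T | 100_[1]_   read 1 → write _, move +1, go to P
P | 100__[_]
No transition is defined for (P, _); M halts in state P.

P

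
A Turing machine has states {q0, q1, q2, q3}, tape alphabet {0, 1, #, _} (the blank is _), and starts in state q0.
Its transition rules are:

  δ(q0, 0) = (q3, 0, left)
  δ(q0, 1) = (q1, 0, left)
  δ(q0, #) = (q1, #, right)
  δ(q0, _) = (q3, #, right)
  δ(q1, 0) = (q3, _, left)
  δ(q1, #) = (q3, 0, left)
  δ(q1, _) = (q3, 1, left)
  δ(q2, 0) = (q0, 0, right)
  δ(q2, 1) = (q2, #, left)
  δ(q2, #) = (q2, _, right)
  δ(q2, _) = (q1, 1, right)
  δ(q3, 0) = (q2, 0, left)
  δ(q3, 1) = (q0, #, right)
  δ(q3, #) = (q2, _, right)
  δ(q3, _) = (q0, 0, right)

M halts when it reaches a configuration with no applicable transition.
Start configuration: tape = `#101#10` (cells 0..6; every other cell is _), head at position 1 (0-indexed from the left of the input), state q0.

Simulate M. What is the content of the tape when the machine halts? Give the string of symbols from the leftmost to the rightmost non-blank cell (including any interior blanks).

q0 | __#[1]01#10   read 1 → write 0, move left, go to q1
q1 | __[#]001#10   read # → write 0, move left, go to q3
q3 | _[_]0001#10   read _ → write 0, move right, go to q0
q0 | _0[0]001#10   read 0 → write 0, move left, go to q3
q3 | _[0]0001#10   read 0 → write 0, move left, go to q2
q2 | [_]00001#10   read _ → write 1, move right, go to q1
q1 | 1[0]0001#10   read 0 → write _, move left, go to q3
q3 | [1]_0001#10   read 1 → write #, move right, go to q0
q0 | #[_]0001#10   read _ → write #, move right, go to q3
q3 | ##[0]001#10   read 0 → write 0, move left, go to q2
q2 | #[#]0001#10   read # → write _, move right, go to q2
q2 | #_[0]001#10   read 0 → write 0, move right, go to q0
q0 | #_0[0]01#10   read 0 → write 0, move left, go to q3
q3 | #_[0]001#10   read 0 → write 0, move left, go to q2
q2 | #[_]0001#10   read _ → write 1, move right, go to q1
q1 | #1[0]001#10   read 0 → write _, move left, go to q3
q3 | #[1]_001#10   read 1 → write #, move right, go to q0
q0 | ##[_]001#10   read _ → write #, move right, go to q3
q3 | ###[0]01#10   read 0 → write 0, move left, go to q2
q2 | ##[#]001#10   read # → write _, move right, go to q2
q2 | ##_[0]01#10   read 0 → write 0, move right, go to q0
q0 | ##_0[0]1#10   read 0 → write 0, move left, go to q3
q3 | ##_[0]01#10   read 0 → write 0, move left, go to q2
q2 | ##[_]001#10   read _ → write 1, move right, go to q1
q1 | ##1[0]01#10   read 0 → write _, move left, go to q3
q3 | ##[1]_01#10   read 1 → write #, move right, go to q0
q0 | ###[_]01#10   read _ → write #, move right, go to q3
q3 | ####[0]1#10   read 0 → write 0, move left, go to q2
q2 | ###[#]01#10   read # → write _, move right, go to q2
q2 | ###_[0]1#10   read 0 → write 0, move right, go to q0
q0 | ###_0[1]#10   read 1 → write 0, move left, go to q1
q1 | ###_[0]0#10   read 0 → write _, move left, go to q3
q3 | ###[_]_0#10   read _ → write 0, move right, go to q0
q0 | ###0[_]0#10   read _ → write #, move right, go to q3
q3 | ###0#[0]#10   read 0 → write 0, move left, go to q2
q2 | ###0[#]0#10   read # → write _, move right, go to q2
q2 | ###0_[0]#10   read 0 → write 0, move right, go to q0
q0 | ###0_0[#]10   read # → write #, move right, go to q1
q1 | ###0_0#[1]0
The non-blank tape span at halt is ###0_0#10.

###0_0#10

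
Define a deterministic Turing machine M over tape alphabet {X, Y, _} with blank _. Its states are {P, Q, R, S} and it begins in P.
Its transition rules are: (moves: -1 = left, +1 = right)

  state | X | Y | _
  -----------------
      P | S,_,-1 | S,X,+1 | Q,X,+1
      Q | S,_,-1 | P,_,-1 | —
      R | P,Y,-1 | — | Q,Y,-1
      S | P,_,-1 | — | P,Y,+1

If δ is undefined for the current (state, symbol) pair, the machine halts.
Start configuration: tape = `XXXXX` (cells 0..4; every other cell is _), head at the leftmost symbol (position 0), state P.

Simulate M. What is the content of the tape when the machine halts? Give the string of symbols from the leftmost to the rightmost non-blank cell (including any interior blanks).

XXXXYX

P | _[X]XXXX_   read X → write _, move -1, go to S
S | [_]_XXXX_   read _ → write Y, move +1, go to P
P | Y[_]XXXX_   read _ → write X, move +1, go to Q
Q | YX[X]XXX_   read X → write _, move -1, go to S
S | Y[X]_XXX_   read X → write _, move -1, go to P
P | [Y]__XXX_   read Y → write X, move +1, go to S
S | X[_]_XXX_   read _ → write Y, move +1, go to P
P | XY[_]XXX_   read _ → write X, move +1, go to Q
Q | XYX[X]XX_   read X → write _, move -1, go to S
S | XY[X]_XX_   read X → write _, move -1, go to P
P | X[Y]__XX_   read Y → write X, move +1, go to S
S | XX[_]_XX_   read _ → write Y, move +1, go to P
P | XXY[_]XX_   read _ → write X, move +1, go to Q
Q | XXYX[X]X_   read X → write _, move -1, go to S
S | XXY[X]_X_   read X → write _, move -1, go to P
P | XX[Y]__X_   read Y → write X, move +1, go to S
S | XXX[_]_X_   read _ → write Y, move +1, go to P
P | XXXY[_]X_   read _ → write X, move +1, go to Q
Q | XXXYX[X]_   read X → write _, move -1, go to S
S | XXXY[X]__   read X → write _, move -1, go to P
P | XXX[Y]___   read Y → write X, move +1, go to S
S | XXXX[_]__   read _ → write Y, move +1, go to P
P | XXXXY[_]_   read _ → write X, move +1, go to Q
Q | XXXXYX[_]
The non-blank tape span at halt is XXXXYX.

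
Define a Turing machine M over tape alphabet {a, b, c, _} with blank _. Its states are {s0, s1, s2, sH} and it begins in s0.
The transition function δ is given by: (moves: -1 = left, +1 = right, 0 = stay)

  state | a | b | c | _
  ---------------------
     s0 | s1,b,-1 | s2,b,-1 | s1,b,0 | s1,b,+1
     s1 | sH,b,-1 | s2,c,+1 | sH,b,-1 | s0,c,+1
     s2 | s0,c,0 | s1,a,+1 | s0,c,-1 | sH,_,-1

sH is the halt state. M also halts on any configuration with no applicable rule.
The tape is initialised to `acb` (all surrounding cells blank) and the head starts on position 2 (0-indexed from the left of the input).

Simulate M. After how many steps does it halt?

8

s0 | __ac[b]   read b → write b, move -1, go to s2
s2 | __a[c]b   read c → write c, move -1, go to s0
s0 | __[a]cb   read a → write b, move -1, go to s1
s1 | _[_]bcb   read _ → write c, move +1, go to s0
s0 | _c[b]cb   read b → write b, move -1, go to s2
s2 | _[c]bcb   read c → write c, move -1, go to s0
s0 | [_]cbcb   read _ → write b, move +1, go to s1
s1 | b[c]bcb   read c → write b, move -1, go to sH
sH | [b]bbcb
M halts after 8 transitions.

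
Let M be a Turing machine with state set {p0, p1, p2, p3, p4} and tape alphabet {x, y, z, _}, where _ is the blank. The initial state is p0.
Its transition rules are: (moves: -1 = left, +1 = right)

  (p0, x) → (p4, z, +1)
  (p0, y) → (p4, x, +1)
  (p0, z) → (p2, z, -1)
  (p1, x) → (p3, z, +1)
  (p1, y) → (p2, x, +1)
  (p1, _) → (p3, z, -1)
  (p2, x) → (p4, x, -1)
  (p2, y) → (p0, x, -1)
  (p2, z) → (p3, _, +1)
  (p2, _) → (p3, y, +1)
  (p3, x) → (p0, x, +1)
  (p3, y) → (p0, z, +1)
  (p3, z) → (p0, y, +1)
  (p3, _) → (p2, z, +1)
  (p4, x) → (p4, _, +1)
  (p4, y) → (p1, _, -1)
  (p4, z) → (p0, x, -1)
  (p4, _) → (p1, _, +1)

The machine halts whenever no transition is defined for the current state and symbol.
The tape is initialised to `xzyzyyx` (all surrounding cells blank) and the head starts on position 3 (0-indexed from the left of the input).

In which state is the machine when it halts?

p0

state=p0 head=3 tape=_xzy[z]yyx   (p0,z)→(p2,z,-1)
state=p2 head=2 tape=_xz[y]zyyx   (p2,y)→(p0,x,-1)
state=p0 head=1 tape=_x[z]xzyyx   (p0,z)→(p2,z,-1)
state=p2 head=0 tape=_[x]zxzyyx   (p2,x)→(p4,x,-1)
state=p4 head=-1 tape=[_]xzxzyyx   (p4,_)→(p1,_,+1)
state=p1 head=0 tape=_[x]zxzyyx   (p1,x)→(p3,z,+1)
state=p3 head=1 tape=_z[z]xzyyx   (p3,z)→(p0,y,+1)
state=p0 head=2 tape=_zy[x]zyyx   (p0,x)→(p4,z,+1)
state=p4 head=3 tape=_zyz[z]yyx   (p4,z)→(p0,x,-1)
state=p0 head=2 tape=_zy[z]xyyx   (p0,z)→(p2,z,-1)
state=p2 head=1 tape=_z[y]zxyyx   (p2,y)→(p0,x,-1)
state=p0 head=0 tape=_[z]xzxyyx   (p0,z)→(p2,z,-1)
state=p2 head=-1 tape=[_]zxzxyyx   (p2,_)→(p3,y,+1)
state=p3 head=0 tape=y[z]xzxyyx   (p3,z)→(p0,y,+1)
state=p0 head=1 tape=yy[x]zxyyx   (p0,x)→(p4,z,+1)
state=p4 head=2 tape=yyz[z]xyyx   (p4,z)→(p0,x,-1)
state=p0 head=1 tape=yy[z]xxyyx   (p0,z)→(p2,z,-1)
state=p2 head=0 tape=y[y]zxxyyx   (p2,y)→(p0,x,-1)
state=p0 head=-1 tape=[y]xzxxyyx   (p0,y)→(p4,x,+1)
state=p4 head=0 tape=x[x]zxxyyx   (p4,x)→(p4,_,+1)
state=p4 head=1 tape=x_[z]xxyyx   (p4,z)→(p0,x,-1)
state=p0 head=0 tape=x[_]xxxyyx
No transition is defined for (p0, _); M halts in state p0.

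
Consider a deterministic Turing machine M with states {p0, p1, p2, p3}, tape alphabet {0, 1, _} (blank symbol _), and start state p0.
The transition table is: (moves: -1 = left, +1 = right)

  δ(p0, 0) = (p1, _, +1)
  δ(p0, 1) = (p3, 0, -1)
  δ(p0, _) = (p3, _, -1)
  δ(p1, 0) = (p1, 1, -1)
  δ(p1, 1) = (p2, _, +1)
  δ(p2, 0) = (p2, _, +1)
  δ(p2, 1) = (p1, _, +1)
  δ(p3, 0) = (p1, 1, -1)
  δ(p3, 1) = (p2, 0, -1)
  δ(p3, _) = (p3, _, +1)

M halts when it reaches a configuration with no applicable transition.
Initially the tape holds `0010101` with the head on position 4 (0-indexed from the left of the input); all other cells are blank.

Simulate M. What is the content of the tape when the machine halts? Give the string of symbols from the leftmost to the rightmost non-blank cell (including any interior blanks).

p0 | 0010[1]01   read 1 → write 0, move -1, go to p3
p3 | 001[0]001   read 0 → write 1, move -1, go to p1
p1 | 00[1]1001   read 1 → write _, move +1, go to p2
p2 | 00_[1]001   read 1 → write _, move +1, go to p1
p1 | 00__[0]01   read 0 → write 1, move -1, go to p1
p1 | 00_[_]101
The non-blank tape span at halt is 00__101.

00__101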